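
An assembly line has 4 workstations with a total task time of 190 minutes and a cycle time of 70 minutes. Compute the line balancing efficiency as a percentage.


Formula: Efficiency = Sum of Task Times / (N_stations * CT) * 100
Total station capacity = 4 stations * 70 min = 280 min
Efficiency = 190 / 280 * 100 = 67.9%

67.9%


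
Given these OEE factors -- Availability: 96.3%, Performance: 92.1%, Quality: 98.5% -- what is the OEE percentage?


Formula: OEE = Availability * Performance * Quality / 10000
A * P = 96.3% * 92.1% / 100 = 88.69%
OEE = 88.69% * 98.5% / 100 = 87.4%

87.4%


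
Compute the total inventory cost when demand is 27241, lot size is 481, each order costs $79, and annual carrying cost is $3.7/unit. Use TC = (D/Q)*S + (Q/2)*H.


TC = 27241/481 * 79 + 481/2 * 3.7

$5363.94


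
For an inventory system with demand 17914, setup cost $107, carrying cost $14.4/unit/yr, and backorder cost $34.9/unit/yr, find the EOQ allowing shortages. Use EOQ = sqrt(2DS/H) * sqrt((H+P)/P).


Formula: EOQ* = sqrt(2DS/H) * sqrt((H+P)/P)
Base EOQ = sqrt(2*17914*107/14.4) = 515.97 units
Correction = sqrt((14.4+34.9)/34.9) = 1.18853
EOQ* = 515.97 * 1.18853 = 613.2 units

613.2 units


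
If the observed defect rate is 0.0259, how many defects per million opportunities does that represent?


DPMO = defect_rate * 1000000 = 0.0259 * 1000000

25900


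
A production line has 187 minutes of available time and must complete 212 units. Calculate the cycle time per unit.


Formula: CT = Available Time / Number of Units
CT = 187 min / 212 units
CT = 0.88 min/unit

0.88 min/unit


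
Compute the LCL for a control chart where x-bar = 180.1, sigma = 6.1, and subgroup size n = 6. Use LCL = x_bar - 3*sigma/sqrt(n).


LCL = 180.1 - 3 * 6.1 / sqrt(6)

172.63


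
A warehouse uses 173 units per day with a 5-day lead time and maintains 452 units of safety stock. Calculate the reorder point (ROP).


Formula: ROP = (Daily Demand * Lead Time) + Safety Stock
Demand during lead time = 173 * 5 = 865 units
ROP = 865 + 452 = 1317 units

1317 units


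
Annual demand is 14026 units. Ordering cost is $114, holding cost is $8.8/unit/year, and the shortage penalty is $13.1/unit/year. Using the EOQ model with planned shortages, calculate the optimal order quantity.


Formula: EOQ* = sqrt(2DS/H) * sqrt((H+P)/P)
Base EOQ = sqrt(2*14026*114/8.8) = 602.83 units
Correction = sqrt((8.8+13.1)/13.1) = 1.29296
EOQ* = 602.83 * 1.29296 = 779.4 units

779.4 units


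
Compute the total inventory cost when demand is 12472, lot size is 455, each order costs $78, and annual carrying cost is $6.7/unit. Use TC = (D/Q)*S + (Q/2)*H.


TC = 12472/455 * 78 + 455/2 * 6.7

$3662.31


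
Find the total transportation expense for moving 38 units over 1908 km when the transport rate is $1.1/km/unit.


TC = dist * cost * units = 1908 * 1.1 * 38 = $79754.40

$79754.40


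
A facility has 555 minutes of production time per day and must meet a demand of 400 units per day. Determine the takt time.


Formula: Takt Time = Available Production Time / Customer Demand
Takt = 555 min/day / 400 units/day
Takt = 1.39 min/unit

1.39 min/unit


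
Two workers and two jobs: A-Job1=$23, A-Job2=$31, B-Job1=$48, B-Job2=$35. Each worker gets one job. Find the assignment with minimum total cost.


Option 1: A->1 + B->2 = $23 + $35 = $58
Option 2: A->2 + B->1 = $31 + $48 = $79
Min cost = min($58, $79) = $58

$58


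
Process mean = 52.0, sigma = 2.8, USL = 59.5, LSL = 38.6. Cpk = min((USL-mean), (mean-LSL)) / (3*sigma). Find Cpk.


Cpu = (59.5 - 52.0) / (3 * 2.8) = 0.89
Cpl = (52.0 - 38.6) / (3 * 2.8) = 1.6
Cpk = min(0.89, 1.6) = 0.89

0.89


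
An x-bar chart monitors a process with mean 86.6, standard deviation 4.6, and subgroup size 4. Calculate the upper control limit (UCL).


UCL = 86.6 + 3 * 4.6 / sqrt(4)

93.5


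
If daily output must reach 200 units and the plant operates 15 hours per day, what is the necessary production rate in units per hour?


Formula: Production Rate = Daily Demand / Available Hours
Rate = 200 units/day / 15 hours/day
Rate = 13.3 units/hour

13.3 units/hour


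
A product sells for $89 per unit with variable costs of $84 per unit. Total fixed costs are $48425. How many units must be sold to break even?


Formula: BEQ = Fixed Costs / (Price - Variable Cost)
Contribution margin = $89 - $84 = $5/unit
BEQ = ceil($48425 / $5/unit) = ceil(9685.0) = 9685 units

9685 units


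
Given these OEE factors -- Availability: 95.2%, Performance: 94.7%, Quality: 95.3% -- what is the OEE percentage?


Formula: OEE = Availability * Performance * Quality / 10000
A * P = 95.2% * 94.7% / 100 = 90.15%
OEE = 90.15% * 95.3% / 100 = 85.9%

85.9%


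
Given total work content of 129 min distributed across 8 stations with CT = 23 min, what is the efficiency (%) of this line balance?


Formula: Efficiency = Sum of Task Times / (N_stations * CT) * 100
Total station capacity = 8 stations * 23 min = 184 min
Efficiency = 129 / 184 * 100 = 70.1%

70.1%


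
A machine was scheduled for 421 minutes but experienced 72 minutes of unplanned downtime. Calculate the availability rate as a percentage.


Formula: Availability = (Planned Time - Downtime) / Planned Time * 100
Uptime = 421 - 72 = 349 min
Availability = 349 / 421 * 100 = 82.9%

82.9%


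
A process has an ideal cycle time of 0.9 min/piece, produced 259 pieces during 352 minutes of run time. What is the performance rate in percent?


Formula: Performance = (Ideal CT * Total Count) / Run Time * 100
Ideal output time = 0.9 * 259 = 233.1 min
Performance = 233.1 / 352 * 100 = 66.2%

66.2%


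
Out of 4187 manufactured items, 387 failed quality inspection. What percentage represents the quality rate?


Formula: Quality Rate = Good Pieces / Total Pieces * 100
Good pieces = 4187 - 387 = 3800
QR = 3800 / 4187 * 100 = 90.8%

90.8%


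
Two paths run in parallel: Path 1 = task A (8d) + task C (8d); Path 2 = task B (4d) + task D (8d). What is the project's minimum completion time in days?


Path 1 = 8 + 8 = 16 days
Path 2 = 4 + 8 = 12 days
Duration = max(16, 12) = 16 days

16 days


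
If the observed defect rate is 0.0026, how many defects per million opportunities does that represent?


DPMO = defect_rate * 1000000 = 0.0026 * 1000000

2600


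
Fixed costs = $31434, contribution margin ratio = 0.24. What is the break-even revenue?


Formula: BER = Fixed Costs / Contribution Margin Ratio
BER = $31434 / 0.24
BER = $130975.00 (to the nearest cent)

$130975.00


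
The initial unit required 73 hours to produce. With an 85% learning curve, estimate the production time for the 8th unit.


Formula: T_n = T_1 * (learning_rate)^(log2(n)) where learning_rate = rate/100
Doublings = log2(8) = 3
T_n = 73 * 0.85^3
T_n = 73 * 0.6141 = 44.8 hours

44.8 hours


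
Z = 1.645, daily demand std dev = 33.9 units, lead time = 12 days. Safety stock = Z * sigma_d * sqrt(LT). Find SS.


Formula: SS = z * sigma_d * sqrt(LT)
sqrt(LT) = sqrt(12) = 3.4641
SS = 1.645 * 33.9 * 3.4641
SS = 193.2 units

193.2 units


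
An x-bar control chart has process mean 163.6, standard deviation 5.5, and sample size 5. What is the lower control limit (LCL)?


LCL = 163.6 - 3 * 5.5 / sqrt(5)

156.22


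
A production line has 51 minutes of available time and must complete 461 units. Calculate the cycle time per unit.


Formula: CT = Available Time / Number of Units
CT = 51 min / 461 units
CT = 0.11 min/unit

0.11 min/unit


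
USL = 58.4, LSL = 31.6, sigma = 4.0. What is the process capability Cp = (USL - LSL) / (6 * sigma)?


Cp = (58.4 - 31.6) / (6 * 4.0)

1.12


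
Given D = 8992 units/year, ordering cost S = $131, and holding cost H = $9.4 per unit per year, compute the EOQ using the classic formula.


Formula: EOQ = sqrt(2 * D * S / H)
Numerator: 2 * 8992 * 131 = 2355904
2DS/H = 2355904 / 9.4 = 250628.1
EOQ = sqrt(250628.1) = 500.6 units

500.6 units


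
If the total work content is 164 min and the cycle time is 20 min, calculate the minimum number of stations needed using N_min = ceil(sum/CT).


Formula: N_min = ceil(Sum of Task Times / Cycle Time)
N_min = ceil(164 min / 20 min) = ceil(8.2)
N_min = 9 stations

9


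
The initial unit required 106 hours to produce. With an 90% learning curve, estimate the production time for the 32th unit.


Formula: T_n = T_1 * (learning_rate)^(log2(n)) where learning_rate = rate/100
Doublings = log2(32) = 5
T_n = 106 * 0.9^5
T_n = 106 * 0.5905 = 62.6 hours

62.6 hours


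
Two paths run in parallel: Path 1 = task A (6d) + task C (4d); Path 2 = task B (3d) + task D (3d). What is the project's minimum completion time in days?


Path 1 = 6 + 4 = 10 days
Path 2 = 3 + 3 = 6 days
Duration = max(10, 6) = 10 days

10 days


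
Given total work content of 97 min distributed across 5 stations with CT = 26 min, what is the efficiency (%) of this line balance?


Formula: Efficiency = Sum of Task Times / (N_stations * CT) * 100
Total station capacity = 5 stations * 26 min = 130 min
Efficiency = 97 / 130 * 100 = 74.6%

74.6%


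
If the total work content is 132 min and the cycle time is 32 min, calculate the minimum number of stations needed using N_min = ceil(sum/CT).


Formula: N_min = ceil(Sum of Task Times / Cycle Time)
N_min = ceil(132 min / 32 min) = ceil(4.125)
N_min = 5 stations

5


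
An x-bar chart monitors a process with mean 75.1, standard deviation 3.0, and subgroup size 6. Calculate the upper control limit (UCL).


UCL = 75.1 + 3 * 3.0 / sqrt(6)

78.77


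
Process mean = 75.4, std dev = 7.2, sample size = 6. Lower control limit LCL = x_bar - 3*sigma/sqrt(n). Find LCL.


LCL = 75.4 - 3 * 7.2 / sqrt(6)

66.58


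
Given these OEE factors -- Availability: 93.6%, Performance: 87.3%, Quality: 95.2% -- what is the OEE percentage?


Formula: OEE = Availability * Performance * Quality / 10000
A * P = 93.6% * 87.3% / 100 = 81.71%
OEE = 81.71% * 95.2% / 100 = 77.8%

77.8%


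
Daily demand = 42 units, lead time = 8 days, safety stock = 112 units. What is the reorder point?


Formula: ROP = (Daily Demand * Lead Time) + Safety Stock
Demand during lead time = 42 * 8 = 336 units
ROP = 336 + 112 = 448 units

448 units


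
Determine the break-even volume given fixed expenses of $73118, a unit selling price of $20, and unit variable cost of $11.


Formula: BEQ = Fixed Costs / (Price - Variable Cost)
Contribution margin = $20 - $11 = $9/unit
BEQ = ceil($73118 / $9/unit) = ceil(8124.22) = 8125 units

8125 units


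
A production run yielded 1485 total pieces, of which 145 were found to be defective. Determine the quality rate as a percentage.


Formula: Quality Rate = Good Pieces / Total Pieces * 100
Good pieces = 1485 - 145 = 1340
QR = 1340 / 1485 * 100 = 90.2%

90.2%


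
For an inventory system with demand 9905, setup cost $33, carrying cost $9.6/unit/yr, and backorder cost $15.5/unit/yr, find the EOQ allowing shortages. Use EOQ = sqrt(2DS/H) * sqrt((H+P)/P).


Formula: EOQ* = sqrt(2DS/H) * sqrt((H+P)/P)
Base EOQ = sqrt(2*9905*33/9.6) = 260.95 units
Correction = sqrt((9.6+15.5)/15.5) = 1.27254
EOQ* = 260.95 * 1.27254 = 332.1 units

332.1 units


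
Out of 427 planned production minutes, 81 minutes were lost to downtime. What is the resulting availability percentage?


Formula: Availability = (Planned Time - Downtime) / Planned Time * 100
Uptime = 427 - 81 = 346 min
Availability = 346 / 427 * 100 = 81.0%

81.0%


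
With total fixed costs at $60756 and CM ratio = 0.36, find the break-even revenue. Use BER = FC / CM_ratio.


Formula: BER = Fixed Costs / Contribution Margin Ratio
BER = $60756 / 0.36
BER = $168766.67 (to the nearest cent)

$168766.67


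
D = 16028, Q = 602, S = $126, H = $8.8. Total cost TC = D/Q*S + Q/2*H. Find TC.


TC = 16028/602 * 126 + 602/2 * 8.8

$6003.50


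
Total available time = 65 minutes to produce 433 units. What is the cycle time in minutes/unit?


Formula: CT = Available Time / Number of Units
CT = 65 min / 433 units
CT = 0.15 min/unit

0.15 min/unit


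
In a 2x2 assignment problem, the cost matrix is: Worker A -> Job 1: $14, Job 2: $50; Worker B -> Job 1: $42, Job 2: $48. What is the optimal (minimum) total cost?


Option 1: A->1 + B->2 = $14 + $48 = $62
Option 2: A->2 + B->1 = $50 + $42 = $92
Min cost = min($62, $92) = $62

$62


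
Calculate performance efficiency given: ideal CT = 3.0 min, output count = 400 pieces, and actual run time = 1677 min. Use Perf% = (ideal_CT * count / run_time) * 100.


Formula: Performance = (Ideal CT * Total Count) / Run Time * 100
Ideal output time = 3.0 * 400 = 1200.0 min
Performance = 1200.0 / 1677 * 100 = 71.6%

71.6%


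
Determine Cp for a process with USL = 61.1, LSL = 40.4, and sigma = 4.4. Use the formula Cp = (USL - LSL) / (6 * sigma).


Cp = (61.1 - 40.4) / (6 * 4.4)

0.78


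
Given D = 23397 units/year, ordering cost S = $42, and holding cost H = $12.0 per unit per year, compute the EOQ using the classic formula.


Formula: EOQ = sqrt(2 * D * S / H)
Numerator: 2 * 23397 * 42 = 1965348
2DS/H = 1965348 / 12.0 = 163779.0
EOQ = sqrt(163779.0) = 404.7 units

404.7 units


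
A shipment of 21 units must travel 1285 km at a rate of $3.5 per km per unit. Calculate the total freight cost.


TC = dist * cost * units = 1285 * 3.5 * 21 = $94447.50

$94447.50


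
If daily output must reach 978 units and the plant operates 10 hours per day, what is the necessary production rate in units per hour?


Formula: Production Rate = Daily Demand / Available Hours
Rate = 978 units/day / 10 hours/day
Rate = 97.8 units/hour

97.8 units/hour


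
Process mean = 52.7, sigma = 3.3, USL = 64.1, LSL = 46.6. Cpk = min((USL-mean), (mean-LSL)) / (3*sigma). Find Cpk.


Cpu = (64.1 - 52.7) / (3 * 3.3) = 1.15
Cpl = (52.7 - 46.6) / (3 * 3.3) = 0.62
Cpk = min(1.15, 0.62) = 0.62

0.62


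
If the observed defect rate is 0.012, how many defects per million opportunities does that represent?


DPMO = defect_rate * 1000000 = 0.012 * 1000000

12000


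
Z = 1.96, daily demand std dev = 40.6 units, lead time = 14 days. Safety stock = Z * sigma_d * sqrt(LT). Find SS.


Formula: SS = z * sigma_d * sqrt(LT)
sqrt(LT) = sqrt(14) = 3.7417
SS = 1.96 * 40.6 * 3.7417
SS = 297.7 units

297.7 units


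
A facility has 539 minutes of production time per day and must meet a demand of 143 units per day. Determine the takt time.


Formula: Takt Time = Available Production Time / Customer Demand
Takt = 539 min/day / 143 units/day
Takt = 3.77 min/unit

3.77 min/unit


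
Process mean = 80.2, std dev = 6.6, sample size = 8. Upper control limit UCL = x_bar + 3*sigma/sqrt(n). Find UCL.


UCL = 80.2 + 3 * 6.6 / sqrt(8)

87.2


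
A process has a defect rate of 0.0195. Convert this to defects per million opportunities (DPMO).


DPMO = defect_rate * 1000000 = 0.0195 * 1000000

19500


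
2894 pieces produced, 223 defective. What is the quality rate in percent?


Formula: Quality Rate = Good Pieces / Total Pieces * 100
Good pieces = 2894 - 223 = 2671
QR = 2671 / 2894 * 100 = 92.3%

92.3%


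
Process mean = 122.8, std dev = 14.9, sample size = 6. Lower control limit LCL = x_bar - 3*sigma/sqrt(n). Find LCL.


LCL = 122.8 - 3 * 14.9 / sqrt(6)

104.55


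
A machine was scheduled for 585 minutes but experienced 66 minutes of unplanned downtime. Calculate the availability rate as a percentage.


Formula: Availability = (Planned Time - Downtime) / Planned Time * 100
Uptime = 585 - 66 = 519 min
Availability = 519 / 585 * 100 = 88.7%

88.7%


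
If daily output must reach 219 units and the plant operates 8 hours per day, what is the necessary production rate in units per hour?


Formula: Production Rate = Daily Demand / Available Hours
Rate = 219 units/day / 8 hours/day
Rate = 27.4 units/hour

27.4 units/hour


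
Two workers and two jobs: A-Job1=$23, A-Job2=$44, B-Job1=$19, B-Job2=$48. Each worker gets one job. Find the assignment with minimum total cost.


Option 1: A->1 + B->2 = $23 + $48 = $71
Option 2: A->2 + B->1 = $44 + $19 = $63
Min cost = min($71, $63) = $63

$63


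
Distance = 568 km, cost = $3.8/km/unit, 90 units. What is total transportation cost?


TC = dist * cost * units = 568 * 3.8 * 90 = $194256.00

$194256.00


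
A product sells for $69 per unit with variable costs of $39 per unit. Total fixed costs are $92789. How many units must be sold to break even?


Formula: BEQ = Fixed Costs / (Price - Variable Cost)
Contribution margin = $69 - $39 = $30/unit
BEQ = ceil($92789 / $30/unit) = ceil(3092.97) = 3093 units

3093 units


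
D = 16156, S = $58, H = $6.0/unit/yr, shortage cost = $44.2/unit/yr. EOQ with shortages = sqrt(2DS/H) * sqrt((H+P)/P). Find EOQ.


Formula: EOQ* = sqrt(2DS/H) * sqrt((H+P)/P)
Base EOQ = sqrt(2*16156*58/6.0) = 558.88 units
Correction = sqrt((6.0+44.2)/44.2) = 1.06571
EOQ* = 558.88 * 1.06571 = 595.6 units

595.6 units


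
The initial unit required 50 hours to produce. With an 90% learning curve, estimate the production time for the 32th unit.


Formula: T_n = T_1 * (learning_rate)^(log2(n)) where learning_rate = rate/100
Doublings = log2(32) = 5
T_n = 50 * 0.9^5
T_n = 50 * 0.5905 = 29.5 hours

29.5 hours


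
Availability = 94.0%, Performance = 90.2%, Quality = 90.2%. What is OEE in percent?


Formula: OEE = Availability * Performance * Quality / 10000
A * P = 94.0% * 90.2% / 100 = 84.79%
OEE = 84.79% * 90.2% / 100 = 76.5%

76.5%


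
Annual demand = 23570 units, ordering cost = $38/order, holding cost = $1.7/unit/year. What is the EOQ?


Formula: EOQ = sqrt(2 * D * S / H)
Numerator: 2 * 23570 * 38 = 1791320
2DS/H = 1791320 / 1.7 = 1053717.6
EOQ = sqrt(1053717.6) = 1026.5 units

1026.5 units


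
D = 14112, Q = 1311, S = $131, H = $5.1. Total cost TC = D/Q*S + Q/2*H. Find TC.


TC = 14112/1311 * 131 + 1311/2 * 5.1

$4753.17


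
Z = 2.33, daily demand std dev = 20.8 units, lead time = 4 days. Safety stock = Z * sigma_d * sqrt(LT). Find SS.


Formula: SS = z * sigma_d * sqrt(LT)
sqrt(LT) = sqrt(4) = 2.0
SS = 2.33 * 20.8 * 2.0
SS = 96.9 units

96.9 units


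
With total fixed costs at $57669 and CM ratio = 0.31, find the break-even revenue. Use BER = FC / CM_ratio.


Formula: BER = Fixed Costs / Contribution Margin Ratio
BER = $57669 / 0.31
BER = $186029.03 (to the nearest cent)

$186029.03


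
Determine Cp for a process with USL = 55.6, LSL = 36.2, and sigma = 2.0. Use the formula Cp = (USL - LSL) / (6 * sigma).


Cp = (55.6 - 36.2) / (6 * 2.0)

1.62


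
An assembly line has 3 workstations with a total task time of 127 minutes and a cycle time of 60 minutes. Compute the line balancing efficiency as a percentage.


Formula: Efficiency = Sum of Task Times / (N_stations * CT) * 100
Total station capacity = 3 stations * 60 min = 180 min
Efficiency = 127 / 180 * 100 = 70.6%

70.6%


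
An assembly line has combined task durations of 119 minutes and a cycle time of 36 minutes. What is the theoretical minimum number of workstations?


Formula: N_min = ceil(Sum of Task Times / Cycle Time)
N_min = ceil(119 min / 36 min) = ceil(3.3056)
N_min = 4 stations

4


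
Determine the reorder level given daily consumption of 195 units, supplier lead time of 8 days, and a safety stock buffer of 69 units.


Formula: ROP = (Daily Demand * Lead Time) + Safety Stock
Demand during lead time = 195 * 8 = 1560 units
ROP = 1560 + 69 = 1629 units

1629 units


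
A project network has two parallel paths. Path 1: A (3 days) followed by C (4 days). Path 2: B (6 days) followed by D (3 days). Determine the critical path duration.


Path 1 = 3 + 4 = 7 days
Path 2 = 6 + 3 = 9 days
Duration = max(7, 9) = 9 days

9 days


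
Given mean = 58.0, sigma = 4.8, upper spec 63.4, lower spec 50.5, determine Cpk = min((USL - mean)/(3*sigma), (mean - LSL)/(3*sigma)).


Cpu = (63.4 - 58.0) / (3 * 4.8) = 0.38
Cpl = (58.0 - 50.5) / (3 * 4.8) = 0.52
Cpk = min(0.38, 0.52) = 0.38

0.38


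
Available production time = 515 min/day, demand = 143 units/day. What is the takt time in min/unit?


Formula: Takt Time = Available Production Time / Customer Demand
Takt = 515 min/day / 143 units/day
Takt = 3.6 min/unit

3.6 min/unit


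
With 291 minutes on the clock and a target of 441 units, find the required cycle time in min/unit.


Formula: CT = Available Time / Number of Units
CT = 291 min / 441 units
CT = 0.66 min/unit

0.66 min/unit


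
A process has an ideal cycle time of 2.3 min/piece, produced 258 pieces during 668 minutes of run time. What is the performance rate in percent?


Formula: Performance = (Ideal CT * Total Count) / Run Time * 100
Ideal output time = 2.3 * 258 = 593.4 min
Performance = 593.4 / 668 * 100 = 88.8%

88.8%


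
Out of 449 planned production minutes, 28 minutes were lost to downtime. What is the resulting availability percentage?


Formula: Availability = (Planned Time - Downtime) / Planned Time * 100
Uptime = 449 - 28 = 421 min
Availability = 421 / 449 * 100 = 93.8%

93.8%


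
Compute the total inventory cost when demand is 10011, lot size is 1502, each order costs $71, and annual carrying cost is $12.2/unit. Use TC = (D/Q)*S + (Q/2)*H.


TC = 10011/1502 * 71 + 1502/2 * 12.2

$9635.42


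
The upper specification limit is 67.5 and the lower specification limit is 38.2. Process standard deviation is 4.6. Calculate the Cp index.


Cp = (67.5 - 38.2) / (6 * 4.6)

1.06


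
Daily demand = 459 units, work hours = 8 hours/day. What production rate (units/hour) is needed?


Formula: Production Rate = Daily Demand / Available Hours
Rate = 459 units/day / 8 hours/day
Rate = 57.4 units/hour

57.4 units/hour


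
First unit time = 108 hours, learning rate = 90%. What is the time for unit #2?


Formula: T_n = T_1 * (learning_rate)^(log2(n)) where learning_rate = rate/100
Doublings = log2(2) = 1
T_n = 108 * 0.9^1
T_n = 108 * 0.9 = 97.2 hours

97.2 hours


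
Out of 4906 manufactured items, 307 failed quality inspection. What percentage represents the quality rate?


Formula: Quality Rate = Good Pieces / Total Pieces * 100
Good pieces = 4906 - 307 = 4599
QR = 4599 / 4906 * 100 = 93.7%

93.7%


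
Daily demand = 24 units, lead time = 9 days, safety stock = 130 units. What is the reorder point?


Formula: ROP = (Daily Demand * Lead Time) + Safety Stock
Demand during lead time = 24 * 9 = 216 units
ROP = 216 + 130 = 346 units

346 units


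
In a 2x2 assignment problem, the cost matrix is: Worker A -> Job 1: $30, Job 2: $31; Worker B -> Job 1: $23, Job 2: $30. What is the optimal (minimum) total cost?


Option 1: A->1 + B->2 = $30 + $30 = $60
Option 2: A->2 + B->1 = $31 + $23 = $54
Min cost = min($60, $54) = $54

$54


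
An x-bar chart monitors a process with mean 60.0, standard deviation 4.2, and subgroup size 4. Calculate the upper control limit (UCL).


UCL = 60.0 + 3 * 4.2 / sqrt(4)

66.3


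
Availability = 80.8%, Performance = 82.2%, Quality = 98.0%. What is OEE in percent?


Formula: OEE = Availability * Performance * Quality / 10000
A * P = 80.8% * 82.2% / 100 = 66.42%
OEE = 66.42% * 98.0% / 100 = 65.1%

65.1%


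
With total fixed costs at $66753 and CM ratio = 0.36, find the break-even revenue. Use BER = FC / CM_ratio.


Formula: BER = Fixed Costs / Contribution Margin Ratio
BER = $66753 / 0.36
BER = $185425.00 (to the nearest cent)

$185425.00


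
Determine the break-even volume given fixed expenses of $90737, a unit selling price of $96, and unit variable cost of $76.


Formula: BEQ = Fixed Costs / (Price - Variable Cost)
Contribution margin = $96 - $76 = $20/unit
BEQ = ceil($90737 / $20/unit) = ceil(4536.85) = 4537 units

4537 units


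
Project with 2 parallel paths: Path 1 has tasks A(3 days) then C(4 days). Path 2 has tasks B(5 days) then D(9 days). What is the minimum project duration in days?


Path 1 = 3 + 4 = 7 days
Path 2 = 5 + 9 = 14 days
Duration = max(7, 14) = 14 days

14 days


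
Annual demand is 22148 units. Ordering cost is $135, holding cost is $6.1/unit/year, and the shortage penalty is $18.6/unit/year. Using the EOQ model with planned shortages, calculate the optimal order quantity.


Formula: EOQ* = sqrt(2DS/H) * sqrt((H+P)/P)
Base EOQ = sqrt(2*22148*135/6.1) = 990.11 units
Correction = sqrt((6.1+18.6)/18.6) = 1.15237
EOQ* = 990.11 * 1.15237 = 1141.0 units

1141.0 units


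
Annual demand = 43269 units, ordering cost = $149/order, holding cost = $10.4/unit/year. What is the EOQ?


Formula: EOQ = sqrt(2 * D * S / H)
Numerator: 2 * 43269 * 149 = 12894162
2DS/H = 12894162 / 10.4 = 1239823.3
EOQ = sqrt(1239823.3) = 1113.5 units

1113.5 units


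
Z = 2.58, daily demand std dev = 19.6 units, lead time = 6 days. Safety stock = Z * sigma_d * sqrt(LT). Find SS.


Formula: SS = z * sigma_d * sqrt(LT)
sqrt(LT) = sqrt(6) = 2.4495
SS = 2.58 * 19.6 * 2.4495
SS = 123.9 units

123.9 units


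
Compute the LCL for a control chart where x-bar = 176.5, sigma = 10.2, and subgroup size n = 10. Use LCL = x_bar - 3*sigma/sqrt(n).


LCL = 176.5 - 3 * 10.2 / sqrt(10)

166.82


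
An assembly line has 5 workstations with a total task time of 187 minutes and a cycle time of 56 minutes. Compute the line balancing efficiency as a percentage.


Formula: Efficiency = Sum of Task Times / (N_stations * CT) * 100
Total station capacity = 5 stations * 56 min = 280 min
Efficiency = 187 / 280 * 100 = 66.8%

66.8%


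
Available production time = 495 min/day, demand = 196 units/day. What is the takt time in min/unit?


Formula: Takt Time = Available Production Time / Customer Demand
Takt = 495 min/day / 196 units/day
Takt = 2.53 min/unit

2.53 min/unit


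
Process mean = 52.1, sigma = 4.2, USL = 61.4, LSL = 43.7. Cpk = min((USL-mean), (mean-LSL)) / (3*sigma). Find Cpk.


Cpu = (61.4 - 52.1) / (3 * 4.2) = 0.74
Cpl = (52.1 - 43.7) / (3 * 4.2) = 0.67
Cpk = min(0.74, 0.67) = 0.67

0.67


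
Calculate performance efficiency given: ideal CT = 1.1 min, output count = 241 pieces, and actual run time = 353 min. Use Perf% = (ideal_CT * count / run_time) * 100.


Formula: Performance = (Ideal CT * Total Count) / Run Time * 100
Ideal output time = 1.1 * 241 = 265.1 min
Performance = 265.1 / 353 * 100 = 75.1%

75.1%


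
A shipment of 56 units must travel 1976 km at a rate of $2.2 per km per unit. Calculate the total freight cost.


TC = dist * cost * units = 1976 * 2.2 * 56 = $243443.20

$243443.20


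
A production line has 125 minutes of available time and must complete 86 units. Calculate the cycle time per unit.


Formula: CT = Available Time / Number of Units
CT = 125 min / 86 units
CT = 1.45 min/unit

1.45 min/unit


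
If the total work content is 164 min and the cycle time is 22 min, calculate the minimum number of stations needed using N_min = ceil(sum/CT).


Formula: N_min = ceil(Sum of Task Times / Cycle Time)
N_min = ceil(164 min / 22 min) = ceil(7.4545)
N_min = 8 stations

8


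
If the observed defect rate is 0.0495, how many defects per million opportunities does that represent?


DPMO = defect_rate * 1000000 = 0.0495 * 1000000

49500


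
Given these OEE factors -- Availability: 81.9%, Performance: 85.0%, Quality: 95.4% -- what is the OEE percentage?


Formula: OEE = Availability * Performance * Quality / 10000
A * P = 81.9% * 85.0% / 100 = 69.62%
OEE = 69.62% * 95.4% / 100 = 66.4%

66.4%


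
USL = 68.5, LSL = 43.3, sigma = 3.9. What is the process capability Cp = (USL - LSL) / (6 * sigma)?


Cp = (68.5 - 43.3) / (6 * 3.9)

1.08


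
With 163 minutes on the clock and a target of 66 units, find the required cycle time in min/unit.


Formula: CT = Available Time / Number of Units
CT = 163 min / 66 units
CT = 2.47 min/unit

2.47 min/unit


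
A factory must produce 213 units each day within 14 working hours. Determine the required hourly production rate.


Formula: Production Rate = Daily Demand / Available Hours
Rate = 213 units/day / 14 hours/day
Rate = 15.2 units/hour

15.2 units/hour


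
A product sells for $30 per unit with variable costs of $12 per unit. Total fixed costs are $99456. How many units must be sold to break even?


Formula: BEQ = Fixed Costs / (Price - Variable Cost)
Contribution margin = $30 - $12 = $18/unit
BEQ = ceil($99456 / $18/unit) = ceil(5525.33) = 5526 units

5526 units


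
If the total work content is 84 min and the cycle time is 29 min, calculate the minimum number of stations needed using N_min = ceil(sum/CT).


Formula: N_min = ceil(Sum of Task Times / Cycle Time)
N_min = ceil(84 min / 29 min) = ceil(2.8966)
N_min = 3 stations

3


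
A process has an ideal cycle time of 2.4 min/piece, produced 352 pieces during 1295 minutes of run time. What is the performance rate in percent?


Formula: Performance = (Ideal CT * Total Count) / Run Time * 100
Ideal output time = 2.4 * 352 = 844.8 min
Performance = 844.8 / 1295 * 100 = 65.2%

65.2%


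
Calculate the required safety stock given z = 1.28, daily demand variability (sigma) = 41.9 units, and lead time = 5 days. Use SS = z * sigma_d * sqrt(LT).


Formula: SS = z * sigma_d * sqrt(LT)
sqrt(LT) = sqrt(5) = 2.2361
SS = 1.28 * 41.9 * 2.2361
SS = 119.9 units

119.9 units


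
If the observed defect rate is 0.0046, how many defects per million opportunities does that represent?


DPMO = defect_rate * 1000000 = 0.0046 * 1000000

4600


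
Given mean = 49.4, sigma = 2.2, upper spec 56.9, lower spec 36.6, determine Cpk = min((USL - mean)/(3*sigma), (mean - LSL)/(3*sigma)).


Cpu = (56.9 - 49.4) / (3 * 2.2) = 1.14
Cpl = (49.4 - 36.6) / (3 * 2.2) = 1.94
Cpk = min(1.14, 1.94) = 1.14

1.14


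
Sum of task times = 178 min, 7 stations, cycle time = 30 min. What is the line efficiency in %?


Formula: Efficiency = Sum of Task Times / (N_stations * CT) * 100
Total station capacity = 7 stations * 30 min = 210 min
Efficiency = 178 / 210 * 100 = 84.8%

84.8%


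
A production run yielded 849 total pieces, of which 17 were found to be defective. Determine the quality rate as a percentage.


Formula: Quality Rate = Good Pieces / Total Pieces * 100
Good pieces = 849 - 17 = 832
QR = 832 / 849 * 100 = 98.0%

98.0%


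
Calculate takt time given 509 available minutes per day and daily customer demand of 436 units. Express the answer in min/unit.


Formula: Takt Time = Available Production Time / Customer Demand
Takt = 509 min/day / 436 units/day
Takt = 1.17 min/unit

1.17 min/unit


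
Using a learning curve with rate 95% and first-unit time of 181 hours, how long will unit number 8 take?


Formula: T_n = T_1 * (learning_rate)^(log2(n)) where learning_rate = rate/100
Doublings = log2(8) = 3
T_n = 181 * 0.95^3
T_n = 181 * 0.8574 = 155.2 hours

155.2 hours


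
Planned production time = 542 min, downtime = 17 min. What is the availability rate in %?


Formula: Availability = (Planned Time - Downtime) / Planned Time * 100
Uptime = 542 - 17 = 525 min
Availability = 525 / 542 * 100 = 96.9%

96.9%


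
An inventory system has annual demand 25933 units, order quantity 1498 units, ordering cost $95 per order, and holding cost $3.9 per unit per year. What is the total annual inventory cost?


TC = 25933/1498 * 95 + 1498/2 * 3.9

$4565.72


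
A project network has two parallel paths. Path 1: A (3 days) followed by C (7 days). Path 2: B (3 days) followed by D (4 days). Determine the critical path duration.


Path 1 = 3 + 7 = 10 days
Path 2 = 3 + 4 = 7 days
Duration = max(10, 7) = 10 days

10 days


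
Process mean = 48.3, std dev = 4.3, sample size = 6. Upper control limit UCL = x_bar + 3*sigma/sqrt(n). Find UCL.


UCL = 48.3 + 3 * 4.3 / sqrt(6)

53.57


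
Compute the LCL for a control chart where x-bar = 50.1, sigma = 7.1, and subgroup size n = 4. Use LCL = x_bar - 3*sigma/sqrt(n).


LCL = 50.1 - 3 * 7.1 / sqrt(4)

39.45


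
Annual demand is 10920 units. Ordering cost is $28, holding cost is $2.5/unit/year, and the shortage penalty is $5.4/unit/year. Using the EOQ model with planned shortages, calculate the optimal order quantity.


Formula: EOQ* = sqrt(2DS/H) * sqrt((H+P)/P)
Base EOQ = sqrt(2*10920*28/2.5) = 494.58 units
Correction = sqrt((2.5+5.4)/5.4) = 1.20953
EOQ* = 494.58 * 1.20953 = 598.2 units

598.2 units


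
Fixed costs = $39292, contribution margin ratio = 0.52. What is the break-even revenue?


Formula: BER = Fixed Costs / Contribution Margin Ratio
BER = $39292 / 0.52
BER = $75561.54 (to the nearest cent)

$75561.54


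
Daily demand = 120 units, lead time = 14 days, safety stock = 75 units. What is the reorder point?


Formula: ROP = (Daily Demand * Lead Time) + Safety Stock
Demand during lead time = 120 * 14 = 1680 units
ROP = 1680 + 75 = 1755 units

1755 units


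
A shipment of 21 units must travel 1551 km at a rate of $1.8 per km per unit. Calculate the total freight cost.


TC = dist * cost * units = 1551 * 1.8 * 21 = $58627.80

$58627.80


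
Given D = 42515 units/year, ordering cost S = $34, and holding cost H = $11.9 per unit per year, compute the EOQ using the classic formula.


Formula: EOQ = sqrt(2 * D * S / H)
Numerator: 2 * 42515 * 34 = 2891020
2DS/H = 2891020 / 11.9 = 242942.9
EOQ = sqrt(242942.9) = 492.9 units

492.9 units


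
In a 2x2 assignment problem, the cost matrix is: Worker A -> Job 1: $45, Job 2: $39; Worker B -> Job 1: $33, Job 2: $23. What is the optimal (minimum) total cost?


Option 1: A->1 + B->2 = $45 + $23 = $68
Option 2: A->2 + B->1 = $39 + $33 = $72
Min cost = min($68, $72) = $68

$68


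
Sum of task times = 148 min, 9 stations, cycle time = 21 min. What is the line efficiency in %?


Formula: Efficiency = Sum of Task Times / (N_stations * CT) * 100
Total station capacity = 9 stations * 21 min = 189 min
Efficiency = 148 / 189 * 100 = 78.3%

78.3%


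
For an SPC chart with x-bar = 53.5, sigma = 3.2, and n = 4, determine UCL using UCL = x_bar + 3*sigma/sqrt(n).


UCL = 53.5 + 3 * 3.2 / sqrt(4)

58.3


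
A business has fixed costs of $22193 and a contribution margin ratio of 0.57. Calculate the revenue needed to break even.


Formula: BER = Fixed Costs / Contribution Margin Ratio
BER = $22193 / 0.57
BER = $38935.09 (to the nearest cent)

$38935.09


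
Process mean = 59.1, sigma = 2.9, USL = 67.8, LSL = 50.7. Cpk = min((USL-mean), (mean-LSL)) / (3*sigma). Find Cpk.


Cpu = (67.8 - 59.1) / (3 * 2.9) = 1.0
Cpl = (59.1 - 50.7) / (3 * 2.9) = 0.97
Cpk = min(1.0, 0.97) = 0.97

0.97


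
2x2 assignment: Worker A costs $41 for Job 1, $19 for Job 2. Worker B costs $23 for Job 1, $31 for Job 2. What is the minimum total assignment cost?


Option 1: A->1 + B->2 = $41 + $31 = $72
Option 2: A->2 + B->1 = $19 + $23 = $42
Min cost = min($72, $42) = $42

$42


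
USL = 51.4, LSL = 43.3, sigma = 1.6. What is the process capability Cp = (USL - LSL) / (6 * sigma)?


Cp = (51.4 - 43.3) / (6 * 1.6)

0.84


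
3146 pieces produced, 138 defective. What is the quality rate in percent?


Formula: Quality Rate = Good Pieces / Total Pieces * 100
Good pieces = 3146 - 138 = 3008
QR = 3008 / 3146 * 100 = 95.6%

95.6%


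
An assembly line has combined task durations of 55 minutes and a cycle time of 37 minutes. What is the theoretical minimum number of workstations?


Formula: N_min = ceil(Sum of Task Times / Cycle Time)
N_min = ceil(55 min / 37 min) = ceil(1.4865)
N_min = 2 stations

2


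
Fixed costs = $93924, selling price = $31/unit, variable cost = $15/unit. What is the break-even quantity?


Formula: BEQ = Fixed Costs / (Price - Variable Cost)
Contribution margin = $31 - $15 = $16/unit
BEQ = ceil($93924 / $16/unit) = ceil(5870.25) = 5871 units

5871 units


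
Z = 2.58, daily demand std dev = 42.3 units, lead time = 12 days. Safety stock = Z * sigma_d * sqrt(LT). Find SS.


Formula: SS = z * sigma_d * sqrt(LT)
sqrt(LT) = sqrt(12) = 3.4641
SS = 2.58 * 42.3 * 3.4641
SS = 378.1 units

378.1 units


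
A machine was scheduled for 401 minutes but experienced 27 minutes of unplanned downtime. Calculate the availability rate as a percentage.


Formula: Availability = (Planned Time - Downtime) / Planned Time * 100
Uptime = 401 - 27 = 374 min
Availability = 374 / 401 * 100 = 93.3%

93.3%


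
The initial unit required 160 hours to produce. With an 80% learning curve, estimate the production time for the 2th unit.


Formula: T_n = T_1 * (learning_rate)^(log2(n)) where learning_rate = rate/100
Doublings = log2(2) = 1
T_n = 160 * 0.8^1
T_n = 160 * 0.8 = 128.0 hours

128.0 hours


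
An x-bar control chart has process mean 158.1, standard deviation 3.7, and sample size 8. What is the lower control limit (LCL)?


LCL = 158.1 - 3 * 3.7 / sqrt(8)

154.18


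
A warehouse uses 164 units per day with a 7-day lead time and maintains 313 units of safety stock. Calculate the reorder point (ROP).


Formula: ROP = (Daily Demand * Lead Time) + Safety Stock
Demand during lead time = 164 * 7 = 1148 units
ROP = 1148 + 313 = 1461 units

1461 units


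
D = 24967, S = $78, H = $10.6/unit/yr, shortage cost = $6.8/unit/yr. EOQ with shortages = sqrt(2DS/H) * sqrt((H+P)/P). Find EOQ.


Formula: EOQ* = sqrt(2DS/H) * sqrt((H+P)/P)
Base EOQ = sqrt(2*24967*78/10.6) = 606.17 units
Correction = sqrt((10.6+6.8)/6.8) = 1.59963
EOQ* = 606.17 * 1.59963 = 969.6 units

969.6 units


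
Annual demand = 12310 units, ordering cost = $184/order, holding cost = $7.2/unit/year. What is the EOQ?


Formula: EOQ = sqrt(2 * D * S / H)
Numerator: 2 * 12310 * 184 = 4530080
2DS/H = 4530080 / 7.2 = 629177.8
EOQ = sqrt(629177.8) = 793.2 units

793.2 units


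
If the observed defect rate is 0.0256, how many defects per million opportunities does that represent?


DPMO = defect_rate * 1000000 = 0.0256 * 1000000

25600


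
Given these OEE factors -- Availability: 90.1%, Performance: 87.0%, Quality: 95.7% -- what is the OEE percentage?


Formula: OEE = Availability * Performance * Quality / 10000
A * P = 90.1% * 87.0% / 100 = 78.39%
OEE = 78.39% * 95.7% / 100 = 75.0%

75.0%


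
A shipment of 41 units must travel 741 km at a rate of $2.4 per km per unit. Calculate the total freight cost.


TC = dist * cost * units = 741 * 2.4 * 41 = $72914.40

$72914.40


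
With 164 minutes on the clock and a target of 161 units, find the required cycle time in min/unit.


Formula: CT = Available Time / Number of Units
CT = 164 min / 161 units
CT = 1.02 min/unit

1.02 min/unit


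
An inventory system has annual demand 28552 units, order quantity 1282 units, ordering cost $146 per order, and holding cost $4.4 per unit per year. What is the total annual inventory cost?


TC = 28552/1282 * 146 + 1282/2 * 4.4

$6072.03


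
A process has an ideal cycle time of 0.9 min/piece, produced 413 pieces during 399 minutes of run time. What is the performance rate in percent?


Formula: Performance = (Ideal CT * Total Count) / Run Time * 100
Ideal output time = 0.9 * 413 = 371.7 min
Performance = 371.7 / 399 * 100 = 93.2%

93.2%


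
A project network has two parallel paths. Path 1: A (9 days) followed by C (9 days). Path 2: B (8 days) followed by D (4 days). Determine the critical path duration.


Path 1 = 9 + 9 = 18 days
Path 2 = 8 + 4 = 12 days
Duration = max(18, 12) = 18 days

18 days


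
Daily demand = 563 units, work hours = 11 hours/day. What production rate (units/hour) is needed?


Formula: Production Rate = Daily Demand / Available Hours
Rate = 563 units/day / 11 hours/day
Rate = 51.2 units/hour

51.2 units/hour


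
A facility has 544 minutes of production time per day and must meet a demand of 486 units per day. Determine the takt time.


Formula: Takt Time = Available Production Time / Customer Demand
Takt = 544 min/day / 486 units/day
Takt = 1.12 min/unit

1.12 min/unit
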